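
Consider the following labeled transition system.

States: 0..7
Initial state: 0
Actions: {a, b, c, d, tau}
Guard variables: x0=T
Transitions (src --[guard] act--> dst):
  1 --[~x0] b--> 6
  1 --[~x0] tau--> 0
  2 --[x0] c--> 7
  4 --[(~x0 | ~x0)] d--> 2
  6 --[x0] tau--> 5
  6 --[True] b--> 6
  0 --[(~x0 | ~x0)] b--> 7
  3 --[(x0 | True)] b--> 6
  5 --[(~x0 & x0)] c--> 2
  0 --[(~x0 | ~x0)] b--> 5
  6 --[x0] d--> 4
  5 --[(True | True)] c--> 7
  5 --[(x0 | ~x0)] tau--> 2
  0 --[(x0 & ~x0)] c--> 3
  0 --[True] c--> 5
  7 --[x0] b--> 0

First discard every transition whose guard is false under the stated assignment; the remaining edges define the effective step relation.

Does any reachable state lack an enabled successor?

Reach set: {0,2,5,7}
  0: c→5  [1 exit(s)]
  2: c→7  [1 exit(s)]
  5: c→7  tau→2  [2 exit(s)]
  7: b→0  [1 exit(s)]

Answer: DEADLOCK-FREE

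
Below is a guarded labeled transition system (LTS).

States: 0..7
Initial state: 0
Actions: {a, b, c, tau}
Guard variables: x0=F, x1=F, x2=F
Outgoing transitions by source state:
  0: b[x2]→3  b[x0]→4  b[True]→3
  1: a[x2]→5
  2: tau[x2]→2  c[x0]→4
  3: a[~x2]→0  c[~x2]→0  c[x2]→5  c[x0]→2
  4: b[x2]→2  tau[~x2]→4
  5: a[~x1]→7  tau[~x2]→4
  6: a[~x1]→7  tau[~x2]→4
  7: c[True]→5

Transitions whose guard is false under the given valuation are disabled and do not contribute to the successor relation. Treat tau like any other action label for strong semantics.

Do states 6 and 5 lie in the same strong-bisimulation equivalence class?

Bisimulation quotient by refinement:
  P[0] = {{0,1,2,3,4,5,6,7}}
  P[1] = {{0},{1,2},{3},{4},{5,6},{7}}
6 equivalence class(es) (converged in 2)
class of 6: {5,6}; class of 5: {5,6}

Answer: BISIMILAR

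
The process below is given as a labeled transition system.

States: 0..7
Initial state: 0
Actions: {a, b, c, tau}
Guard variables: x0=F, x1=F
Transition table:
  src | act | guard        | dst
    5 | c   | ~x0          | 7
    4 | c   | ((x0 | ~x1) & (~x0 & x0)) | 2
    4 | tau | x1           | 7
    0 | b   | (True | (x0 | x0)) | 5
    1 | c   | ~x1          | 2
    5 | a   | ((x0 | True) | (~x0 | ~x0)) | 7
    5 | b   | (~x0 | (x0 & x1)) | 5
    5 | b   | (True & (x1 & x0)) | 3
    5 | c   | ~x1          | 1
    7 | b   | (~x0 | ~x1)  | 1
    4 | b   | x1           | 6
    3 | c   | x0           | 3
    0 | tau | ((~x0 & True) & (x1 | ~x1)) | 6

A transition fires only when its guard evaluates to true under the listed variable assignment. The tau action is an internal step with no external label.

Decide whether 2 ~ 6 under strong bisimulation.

Compute ~ classes (split until stable):
  π0 = {{0,1,2,3,4,5,6,7}}
  π1 = {{0},{1},{2,3,4,6},{5},{7}}
stable after 2 split(s): 5 block(s)
2∈{2,3,4,6}, 6∈{2,3,4,6}

Answer: BISIMILAR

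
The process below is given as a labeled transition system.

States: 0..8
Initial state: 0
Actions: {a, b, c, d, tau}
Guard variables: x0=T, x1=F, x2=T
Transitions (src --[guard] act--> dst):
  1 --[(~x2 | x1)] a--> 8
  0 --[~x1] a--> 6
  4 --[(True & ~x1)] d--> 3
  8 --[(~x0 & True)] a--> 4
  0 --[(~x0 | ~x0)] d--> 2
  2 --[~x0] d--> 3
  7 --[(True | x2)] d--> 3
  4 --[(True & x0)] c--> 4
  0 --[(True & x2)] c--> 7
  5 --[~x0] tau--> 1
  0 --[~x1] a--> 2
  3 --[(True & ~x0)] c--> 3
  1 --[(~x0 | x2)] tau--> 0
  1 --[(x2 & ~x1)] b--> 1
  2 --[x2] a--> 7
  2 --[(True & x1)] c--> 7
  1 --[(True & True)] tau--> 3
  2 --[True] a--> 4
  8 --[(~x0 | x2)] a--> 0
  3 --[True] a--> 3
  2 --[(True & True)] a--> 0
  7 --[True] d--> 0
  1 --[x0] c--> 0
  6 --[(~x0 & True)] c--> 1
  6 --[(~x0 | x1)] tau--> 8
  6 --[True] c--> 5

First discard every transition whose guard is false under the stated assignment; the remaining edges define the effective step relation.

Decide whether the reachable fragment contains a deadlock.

R = {0,2,3,4,5,6,7}
  0: a→2  a→6  c→7  [3 out]
  2: a→0  a→4  a→7  [3 out]
  3: a→3  [1 out]
  4: c→4  d→3  [2 out]
  5: ∅  [STUCK]
  6: c→5  [1 out]
  7: d→0  d→3  [2 out]
Path to 5: a·c

Answer: DEADLOCK at state 5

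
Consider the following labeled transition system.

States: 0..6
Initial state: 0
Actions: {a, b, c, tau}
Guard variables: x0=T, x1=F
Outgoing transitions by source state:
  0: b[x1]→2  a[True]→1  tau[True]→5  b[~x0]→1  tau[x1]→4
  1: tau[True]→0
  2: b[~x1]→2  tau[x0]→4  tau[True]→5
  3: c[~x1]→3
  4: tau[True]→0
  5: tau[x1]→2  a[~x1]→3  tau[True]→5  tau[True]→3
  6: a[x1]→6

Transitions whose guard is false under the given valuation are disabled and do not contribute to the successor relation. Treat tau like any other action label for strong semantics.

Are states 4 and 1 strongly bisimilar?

Answer: BISIMILAR

Working:
Bisimulation quotient by refinement:
  round 0: {{0,1,2,3,4,5,6}}
  round 1: {{0,5},{1,4},{2},{3},{6}}
  round 2: {{0},{1,4},{2},{3},{5},{6}}
Fixed point at round 3; 6 class(es).
[4]={1,4}  [1]={1,4}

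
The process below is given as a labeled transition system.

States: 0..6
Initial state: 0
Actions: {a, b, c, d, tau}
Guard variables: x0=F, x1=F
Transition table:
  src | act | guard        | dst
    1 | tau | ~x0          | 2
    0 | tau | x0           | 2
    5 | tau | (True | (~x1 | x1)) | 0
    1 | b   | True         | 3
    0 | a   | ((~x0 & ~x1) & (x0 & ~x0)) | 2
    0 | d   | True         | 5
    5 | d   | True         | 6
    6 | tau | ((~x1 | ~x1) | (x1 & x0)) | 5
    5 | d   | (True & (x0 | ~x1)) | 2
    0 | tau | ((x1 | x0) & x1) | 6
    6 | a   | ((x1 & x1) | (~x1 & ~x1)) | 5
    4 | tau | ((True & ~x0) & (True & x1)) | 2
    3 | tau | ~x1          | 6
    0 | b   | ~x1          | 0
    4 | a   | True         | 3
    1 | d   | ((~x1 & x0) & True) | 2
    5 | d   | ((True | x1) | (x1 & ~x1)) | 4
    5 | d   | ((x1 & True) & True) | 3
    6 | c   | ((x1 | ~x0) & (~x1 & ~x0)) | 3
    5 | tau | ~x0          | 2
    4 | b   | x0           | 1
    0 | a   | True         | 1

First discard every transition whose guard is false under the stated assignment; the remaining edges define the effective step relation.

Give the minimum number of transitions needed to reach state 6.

Answer: 2

Analysis:
Breadth-first toward 6:
  depth 0: {0}
  depth 1: {1,5}
  depth 2: {2,3,4,6}
6 enters at depth 2; path d·d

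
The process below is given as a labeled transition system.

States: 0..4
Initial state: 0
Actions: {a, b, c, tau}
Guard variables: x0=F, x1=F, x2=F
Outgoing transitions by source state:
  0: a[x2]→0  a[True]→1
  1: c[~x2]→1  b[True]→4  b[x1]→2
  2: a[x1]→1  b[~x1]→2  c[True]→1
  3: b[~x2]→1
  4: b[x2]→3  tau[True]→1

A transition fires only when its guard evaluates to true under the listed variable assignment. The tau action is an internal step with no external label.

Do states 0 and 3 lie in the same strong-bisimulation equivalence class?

Compute ~ classes (split until stable):
  round 0: {{0,1,2,3,4}}
  round 1: {{0},{1,2},{3},{4}}
  round 2: {{0},{1},{2},{3},{4}}
stable after 3 split(s): 5 block(s)
[0]={0}  [3]={3}

Answer: NOT BISIMILAR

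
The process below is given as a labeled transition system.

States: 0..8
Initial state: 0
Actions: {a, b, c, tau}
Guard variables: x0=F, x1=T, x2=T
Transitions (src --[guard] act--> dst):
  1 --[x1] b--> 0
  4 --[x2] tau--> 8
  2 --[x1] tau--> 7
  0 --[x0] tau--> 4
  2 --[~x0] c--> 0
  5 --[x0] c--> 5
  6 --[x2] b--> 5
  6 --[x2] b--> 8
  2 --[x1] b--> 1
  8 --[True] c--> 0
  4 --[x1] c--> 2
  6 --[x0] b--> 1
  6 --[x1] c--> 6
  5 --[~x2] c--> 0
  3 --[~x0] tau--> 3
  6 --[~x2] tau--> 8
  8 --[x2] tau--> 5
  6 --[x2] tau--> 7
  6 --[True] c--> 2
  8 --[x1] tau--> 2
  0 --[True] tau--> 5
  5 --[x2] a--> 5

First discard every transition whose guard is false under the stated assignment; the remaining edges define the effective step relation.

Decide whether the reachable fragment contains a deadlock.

Answer: DEADLOCK-FREE

Analysis:
Reach set: {0,5}
  0: tau→5  [deg 1]
  5: a→5  [deg 1]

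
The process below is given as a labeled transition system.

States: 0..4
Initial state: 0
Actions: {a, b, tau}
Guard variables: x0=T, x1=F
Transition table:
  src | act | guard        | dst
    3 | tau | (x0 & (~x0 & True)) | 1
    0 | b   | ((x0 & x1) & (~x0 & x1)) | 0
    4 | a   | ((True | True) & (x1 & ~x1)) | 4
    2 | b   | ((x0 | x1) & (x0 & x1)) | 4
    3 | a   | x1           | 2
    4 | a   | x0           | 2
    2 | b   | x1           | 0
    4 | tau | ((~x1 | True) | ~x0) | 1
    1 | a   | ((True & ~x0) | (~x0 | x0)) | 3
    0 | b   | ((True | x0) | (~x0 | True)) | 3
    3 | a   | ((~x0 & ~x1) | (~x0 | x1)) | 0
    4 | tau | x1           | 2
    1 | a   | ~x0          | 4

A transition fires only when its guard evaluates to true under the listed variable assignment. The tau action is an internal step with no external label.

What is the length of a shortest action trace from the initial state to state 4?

BFS to 4:
  depth 0: {0}
  depth 1: {3}
4 never appears.

Answer: UNREACHABLE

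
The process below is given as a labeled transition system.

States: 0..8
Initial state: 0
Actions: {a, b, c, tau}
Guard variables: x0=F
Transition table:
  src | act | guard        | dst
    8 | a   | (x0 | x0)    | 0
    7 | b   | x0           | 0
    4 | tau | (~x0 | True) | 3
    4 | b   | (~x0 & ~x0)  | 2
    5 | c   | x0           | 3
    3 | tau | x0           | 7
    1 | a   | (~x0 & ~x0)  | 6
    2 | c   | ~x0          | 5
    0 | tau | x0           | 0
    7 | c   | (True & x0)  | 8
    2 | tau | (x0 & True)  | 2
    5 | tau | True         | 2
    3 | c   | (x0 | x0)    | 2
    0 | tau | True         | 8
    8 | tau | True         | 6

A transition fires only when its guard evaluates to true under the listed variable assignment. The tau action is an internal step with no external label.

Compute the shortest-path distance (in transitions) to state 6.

Breadth-first toward 6:
  Layer 0: {0}
  Layer 1: {8}
  Layer 2: {6}
6 enters at depth 2; path tau·tau

Answer: 2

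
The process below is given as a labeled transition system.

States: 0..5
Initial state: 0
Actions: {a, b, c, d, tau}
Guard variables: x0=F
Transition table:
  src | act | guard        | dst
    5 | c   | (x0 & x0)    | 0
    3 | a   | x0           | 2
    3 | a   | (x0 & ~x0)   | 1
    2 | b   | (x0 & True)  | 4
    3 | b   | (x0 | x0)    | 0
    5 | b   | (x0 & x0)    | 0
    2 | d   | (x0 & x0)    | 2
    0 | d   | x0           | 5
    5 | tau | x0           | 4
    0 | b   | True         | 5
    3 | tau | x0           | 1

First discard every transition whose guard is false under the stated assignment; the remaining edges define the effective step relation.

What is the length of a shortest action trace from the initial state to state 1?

Breadth-first toward 1:
  Layer 0: {0}
  Layer 1: {5}
1 never appears.

Answer: UNREACHABLE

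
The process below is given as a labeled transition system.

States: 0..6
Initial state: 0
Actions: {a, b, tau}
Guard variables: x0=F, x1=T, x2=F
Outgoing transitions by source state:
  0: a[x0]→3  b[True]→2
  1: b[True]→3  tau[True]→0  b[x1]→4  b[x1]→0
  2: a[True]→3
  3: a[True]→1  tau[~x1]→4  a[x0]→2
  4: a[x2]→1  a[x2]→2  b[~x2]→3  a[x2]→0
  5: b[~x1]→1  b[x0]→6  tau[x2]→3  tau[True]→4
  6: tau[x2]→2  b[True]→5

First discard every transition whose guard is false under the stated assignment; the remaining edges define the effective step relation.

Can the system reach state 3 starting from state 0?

After dropping false guards: 10 live edges.
depth 0: {0}
depth 1: {2}  now seen {0,2}
depth 2: {3}  now seen {0,2,3}
depth 3: {1}  now seen {0,1,2,3}
depth 4: {4}  now seen {0,1,2,3,4}
Reach set: {0,1,2,3,4}
witness 3: b·a

Answer: REACHABLE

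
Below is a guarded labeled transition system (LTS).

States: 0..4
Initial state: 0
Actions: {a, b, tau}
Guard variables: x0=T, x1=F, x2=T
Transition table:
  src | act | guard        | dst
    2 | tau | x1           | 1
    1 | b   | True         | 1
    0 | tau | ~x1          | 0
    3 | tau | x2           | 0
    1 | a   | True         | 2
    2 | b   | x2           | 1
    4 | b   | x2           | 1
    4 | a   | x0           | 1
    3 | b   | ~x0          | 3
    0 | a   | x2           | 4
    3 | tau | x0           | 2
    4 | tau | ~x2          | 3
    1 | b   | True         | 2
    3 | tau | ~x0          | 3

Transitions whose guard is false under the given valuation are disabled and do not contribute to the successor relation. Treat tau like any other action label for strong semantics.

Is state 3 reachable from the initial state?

Answer: UNREACHABLE

Analysis:
Guard filter leaves 10 enabled edge(s).
Layer 0: {0}
Layer 1: {4}  cumulative {0,4}
Layer 2: {1}  cumulative {0,1,4}
Layer 3: {2}  cumulative {0,1,2,4}
Reach set: {0,1,2,4}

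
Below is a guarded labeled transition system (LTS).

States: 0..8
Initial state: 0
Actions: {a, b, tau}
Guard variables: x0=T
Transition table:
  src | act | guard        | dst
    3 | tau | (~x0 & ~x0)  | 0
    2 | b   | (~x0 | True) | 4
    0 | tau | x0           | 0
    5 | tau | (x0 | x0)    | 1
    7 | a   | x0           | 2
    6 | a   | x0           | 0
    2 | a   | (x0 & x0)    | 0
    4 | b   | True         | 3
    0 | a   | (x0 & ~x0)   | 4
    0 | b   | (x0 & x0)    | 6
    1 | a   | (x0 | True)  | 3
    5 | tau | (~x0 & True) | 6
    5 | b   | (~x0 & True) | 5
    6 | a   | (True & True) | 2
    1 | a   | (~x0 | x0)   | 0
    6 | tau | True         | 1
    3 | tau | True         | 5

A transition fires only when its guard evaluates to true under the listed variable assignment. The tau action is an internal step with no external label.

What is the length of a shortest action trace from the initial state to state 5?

Answer: 4

Working:
Breadth-first toward 5:
  L0 = {0}
  L1 = {6}
  L2 = {1,2}
  L3 = {3,4}
  L4 = {5}
depth(5)=4, e.g. b·tau·a·tau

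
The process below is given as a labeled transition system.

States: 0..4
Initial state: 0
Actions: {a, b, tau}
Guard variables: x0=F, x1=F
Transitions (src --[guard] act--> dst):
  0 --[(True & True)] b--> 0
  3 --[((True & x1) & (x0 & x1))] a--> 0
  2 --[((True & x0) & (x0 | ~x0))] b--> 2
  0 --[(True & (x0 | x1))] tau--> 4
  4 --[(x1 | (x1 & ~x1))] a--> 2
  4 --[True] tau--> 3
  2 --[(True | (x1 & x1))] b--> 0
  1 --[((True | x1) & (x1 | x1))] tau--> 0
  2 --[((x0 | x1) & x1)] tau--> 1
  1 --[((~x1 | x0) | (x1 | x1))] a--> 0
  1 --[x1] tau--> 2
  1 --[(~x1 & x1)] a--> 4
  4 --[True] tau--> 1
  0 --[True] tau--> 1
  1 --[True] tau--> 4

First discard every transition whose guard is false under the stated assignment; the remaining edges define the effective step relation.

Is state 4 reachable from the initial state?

Answer: REACHABLE

Working:
7 transition(s) survive guard evaluation.
L0 = {0}
L1 = {1}  cumulative {0,1}
L2 = {4}  cumulative {0,1,4}
L3 = {3}  cumulative {0,1,3,4}
Reach set: {0,1,3,4}
witness 4: tau·tau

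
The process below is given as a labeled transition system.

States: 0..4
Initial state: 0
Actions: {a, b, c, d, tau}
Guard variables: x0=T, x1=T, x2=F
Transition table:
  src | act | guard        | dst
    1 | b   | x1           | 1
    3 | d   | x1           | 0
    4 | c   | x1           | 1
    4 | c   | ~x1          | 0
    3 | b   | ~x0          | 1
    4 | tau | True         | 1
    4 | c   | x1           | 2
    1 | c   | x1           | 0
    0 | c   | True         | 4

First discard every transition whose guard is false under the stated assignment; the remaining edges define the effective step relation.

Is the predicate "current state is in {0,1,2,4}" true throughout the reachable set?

Safe = {0,1,2,4}
Reachable = {0,1,2,4}
  0: ✓
  1: ✓
  2: ✓
  4: ✓

Answer: INVARIANT HOLDS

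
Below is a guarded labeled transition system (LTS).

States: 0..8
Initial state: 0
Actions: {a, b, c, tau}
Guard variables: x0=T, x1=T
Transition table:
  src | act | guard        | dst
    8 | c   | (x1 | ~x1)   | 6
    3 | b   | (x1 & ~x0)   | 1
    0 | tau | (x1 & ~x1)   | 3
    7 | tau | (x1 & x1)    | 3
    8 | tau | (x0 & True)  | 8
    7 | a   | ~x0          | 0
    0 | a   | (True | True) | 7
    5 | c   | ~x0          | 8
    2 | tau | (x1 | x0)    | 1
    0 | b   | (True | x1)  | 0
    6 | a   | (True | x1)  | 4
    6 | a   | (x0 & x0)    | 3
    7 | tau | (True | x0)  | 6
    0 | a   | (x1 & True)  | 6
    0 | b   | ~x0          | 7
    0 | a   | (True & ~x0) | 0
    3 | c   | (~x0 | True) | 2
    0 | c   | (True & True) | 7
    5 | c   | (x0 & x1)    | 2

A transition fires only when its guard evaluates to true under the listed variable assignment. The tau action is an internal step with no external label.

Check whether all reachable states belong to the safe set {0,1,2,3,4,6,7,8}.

Answer: INVARIANT HOLDS

Working:
Safe = {0,1,2,3,4,6,7,8}
R = {0,1,2,3,4,6,7}
  0: ✓
  1: ✓
  2: ✓
  3: ✓
  4: ✓
  6: ✓
  7: ✓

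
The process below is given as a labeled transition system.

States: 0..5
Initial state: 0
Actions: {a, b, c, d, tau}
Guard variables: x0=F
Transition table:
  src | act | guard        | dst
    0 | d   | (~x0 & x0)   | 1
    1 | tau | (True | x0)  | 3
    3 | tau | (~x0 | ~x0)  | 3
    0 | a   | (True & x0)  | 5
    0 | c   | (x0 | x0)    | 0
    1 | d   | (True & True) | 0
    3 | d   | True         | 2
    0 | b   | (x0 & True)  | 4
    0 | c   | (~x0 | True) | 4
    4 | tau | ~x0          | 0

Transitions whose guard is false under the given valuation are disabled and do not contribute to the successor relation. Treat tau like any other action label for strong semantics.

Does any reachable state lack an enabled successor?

Answer: DEADLOCK-FREE

Analysis:
R = {0,4}
  0: c→4  [deg 1]
  4: tau→0  [deg 1]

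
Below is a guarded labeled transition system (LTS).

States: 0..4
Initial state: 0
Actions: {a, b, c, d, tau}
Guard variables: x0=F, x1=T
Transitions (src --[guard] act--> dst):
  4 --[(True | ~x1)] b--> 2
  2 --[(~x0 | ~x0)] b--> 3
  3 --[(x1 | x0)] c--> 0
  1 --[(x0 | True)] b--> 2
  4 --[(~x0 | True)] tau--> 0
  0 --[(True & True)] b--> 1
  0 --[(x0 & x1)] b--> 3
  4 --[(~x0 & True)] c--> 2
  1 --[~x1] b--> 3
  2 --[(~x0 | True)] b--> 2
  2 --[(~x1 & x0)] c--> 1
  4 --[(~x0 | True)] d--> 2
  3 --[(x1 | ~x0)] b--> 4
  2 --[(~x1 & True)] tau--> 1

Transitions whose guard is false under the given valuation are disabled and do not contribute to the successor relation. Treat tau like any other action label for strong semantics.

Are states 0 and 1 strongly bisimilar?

Answer: NOT BISIMILAR

Working:
Bisimulation quotient by refinement:
  P[0] = {{0,1,2,3,4}}
  P[1] = {{0,1,2},{3},{4}}
  P[2] = {{0,1},{2},{3},{4}}
  P[3] = {{0},{1},{2},{3},{4}}
Fixed point at round 4; 5 class(es).
class of 0: {0}; class of 1: {1}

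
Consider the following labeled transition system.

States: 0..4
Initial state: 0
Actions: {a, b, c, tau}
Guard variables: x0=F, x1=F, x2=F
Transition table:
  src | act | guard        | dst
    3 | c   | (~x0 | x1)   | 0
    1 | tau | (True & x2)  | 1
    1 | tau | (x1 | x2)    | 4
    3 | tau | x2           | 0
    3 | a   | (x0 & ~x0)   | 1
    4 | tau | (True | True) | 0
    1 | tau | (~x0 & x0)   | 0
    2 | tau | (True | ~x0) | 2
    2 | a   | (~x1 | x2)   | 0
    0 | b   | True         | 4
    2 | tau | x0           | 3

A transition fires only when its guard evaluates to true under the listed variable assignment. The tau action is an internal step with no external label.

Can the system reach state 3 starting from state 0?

Answer: UNREACHABLE

Analysis:
Guard filter leaves 5 enabled edge(s).
depth 0: {0}
depth 1: {4}  now seen {0,4}
R = {0,4}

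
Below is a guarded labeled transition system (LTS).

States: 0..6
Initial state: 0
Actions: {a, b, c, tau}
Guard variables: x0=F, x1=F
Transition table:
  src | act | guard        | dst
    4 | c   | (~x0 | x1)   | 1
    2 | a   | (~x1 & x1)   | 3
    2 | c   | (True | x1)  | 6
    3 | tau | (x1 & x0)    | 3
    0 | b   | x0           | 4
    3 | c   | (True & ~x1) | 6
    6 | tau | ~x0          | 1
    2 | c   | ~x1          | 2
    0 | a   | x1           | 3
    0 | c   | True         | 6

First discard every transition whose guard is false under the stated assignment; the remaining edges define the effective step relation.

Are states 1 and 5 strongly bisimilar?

Bisimulation quotient by refinement:
  round 0: {{0,1,2,3,4,5,6}}
  round 1: {{0,2,3,4},{1,5},{6}}
  round 2: {{0,3},{1,5},{2},{4},{6}}
Fixed point at round 3; 5 class(es).
[1]={1,5}  [5]={1,5}

Answer: BISIMILAR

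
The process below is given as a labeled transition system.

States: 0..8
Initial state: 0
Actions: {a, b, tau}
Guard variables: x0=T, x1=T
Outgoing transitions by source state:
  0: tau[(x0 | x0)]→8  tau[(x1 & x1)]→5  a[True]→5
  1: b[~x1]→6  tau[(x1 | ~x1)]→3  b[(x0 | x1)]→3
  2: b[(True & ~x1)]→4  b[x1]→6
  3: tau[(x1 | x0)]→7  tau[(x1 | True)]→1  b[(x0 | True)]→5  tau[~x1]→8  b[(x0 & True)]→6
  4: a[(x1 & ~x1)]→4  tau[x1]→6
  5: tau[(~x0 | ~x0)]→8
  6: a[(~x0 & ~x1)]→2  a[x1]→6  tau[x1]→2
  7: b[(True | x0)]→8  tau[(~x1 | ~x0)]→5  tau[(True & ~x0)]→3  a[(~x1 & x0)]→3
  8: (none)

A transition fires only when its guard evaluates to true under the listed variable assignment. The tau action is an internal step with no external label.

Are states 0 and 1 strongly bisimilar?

Compute ~ classes (split until stable):
  P[0] = {{0,1,2,3,4,5,6,7,8}}
  P[1] = {{0,6},{1,3},{2,7},{4},{5,8}}
  P[2] = {{0},{1},{2},{3},{4},{5,8},{6},{7}}
stable after 3 split(s): 8 block(s)
0∈{0}, 1∈{1}

Answer: NOT BISIMILAR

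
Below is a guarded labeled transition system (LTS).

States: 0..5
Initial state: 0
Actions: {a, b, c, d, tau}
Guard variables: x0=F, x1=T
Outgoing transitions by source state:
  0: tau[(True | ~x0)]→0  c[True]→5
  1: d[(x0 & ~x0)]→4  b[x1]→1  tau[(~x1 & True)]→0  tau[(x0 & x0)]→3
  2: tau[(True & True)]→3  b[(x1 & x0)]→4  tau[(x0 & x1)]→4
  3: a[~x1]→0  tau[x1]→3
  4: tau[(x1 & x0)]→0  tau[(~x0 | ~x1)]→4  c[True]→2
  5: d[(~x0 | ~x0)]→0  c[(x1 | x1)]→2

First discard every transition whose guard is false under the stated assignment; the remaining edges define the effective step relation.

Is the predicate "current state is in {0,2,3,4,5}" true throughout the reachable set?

Safe = {0,2,3,4,5}
R = {0,2,3,5}
  0: ✓
  2: ✓
  3: ✓
  5: ✓

Answer: INVARIANT HOLDS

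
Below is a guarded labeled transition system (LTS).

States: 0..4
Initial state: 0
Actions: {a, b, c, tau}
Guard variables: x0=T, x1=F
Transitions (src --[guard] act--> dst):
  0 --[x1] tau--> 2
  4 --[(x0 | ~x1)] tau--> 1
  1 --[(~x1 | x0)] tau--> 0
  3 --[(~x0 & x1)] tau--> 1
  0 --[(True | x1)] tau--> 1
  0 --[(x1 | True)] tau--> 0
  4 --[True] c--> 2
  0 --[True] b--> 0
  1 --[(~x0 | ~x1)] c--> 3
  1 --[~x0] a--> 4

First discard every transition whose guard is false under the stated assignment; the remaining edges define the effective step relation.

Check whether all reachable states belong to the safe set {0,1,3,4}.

Answer: INVARIANT HOLDS

Working:
Allowed set {0,1,3,4}
Reach set: {0,1,3}
  0: safe
  1: safe
  3: safe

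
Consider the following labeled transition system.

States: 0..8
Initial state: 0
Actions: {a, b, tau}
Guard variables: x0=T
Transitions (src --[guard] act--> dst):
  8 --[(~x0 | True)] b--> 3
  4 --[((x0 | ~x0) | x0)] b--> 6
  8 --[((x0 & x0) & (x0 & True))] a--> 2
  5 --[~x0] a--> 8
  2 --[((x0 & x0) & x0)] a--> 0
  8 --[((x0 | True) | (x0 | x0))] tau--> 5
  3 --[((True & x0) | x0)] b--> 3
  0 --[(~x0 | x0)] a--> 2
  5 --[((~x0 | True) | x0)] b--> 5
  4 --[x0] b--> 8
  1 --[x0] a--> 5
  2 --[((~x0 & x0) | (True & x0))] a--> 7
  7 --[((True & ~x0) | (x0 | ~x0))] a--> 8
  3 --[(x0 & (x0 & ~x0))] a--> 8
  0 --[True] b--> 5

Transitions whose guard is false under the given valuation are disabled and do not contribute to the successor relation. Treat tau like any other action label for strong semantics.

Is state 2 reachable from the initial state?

Answer: REACHABLE

Analysis:
Guard filter leaves 13 enabled edge(s).
depth 0: {0}
depth 1: {2,5}  now seen {0,2,5}
depth 2: {7}  now seen {0,2,5,7}
depth 3: {8}  now seen {0,2,5,7,8}
depth 4: {3}  now seen {0,2,3,5,7,8}
Reachable = {0,2,3,5,7,8}
trace reaching 2: a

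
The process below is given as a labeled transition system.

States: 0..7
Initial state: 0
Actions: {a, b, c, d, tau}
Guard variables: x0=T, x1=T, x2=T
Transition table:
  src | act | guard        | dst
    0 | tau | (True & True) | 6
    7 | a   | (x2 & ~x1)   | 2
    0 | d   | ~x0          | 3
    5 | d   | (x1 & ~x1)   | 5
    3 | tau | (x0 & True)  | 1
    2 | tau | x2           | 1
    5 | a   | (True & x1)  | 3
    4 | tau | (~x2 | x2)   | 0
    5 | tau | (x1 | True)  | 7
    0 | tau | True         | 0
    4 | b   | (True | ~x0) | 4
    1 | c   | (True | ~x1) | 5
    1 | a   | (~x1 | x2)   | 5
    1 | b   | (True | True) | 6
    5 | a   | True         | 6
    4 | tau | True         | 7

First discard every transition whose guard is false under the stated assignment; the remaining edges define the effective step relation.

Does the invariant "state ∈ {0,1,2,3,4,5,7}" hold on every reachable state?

Answer: INVARIANT VIOLATED at state 6

Analysis:
Safe = {0,1,2,3,4,5,7}
Reach set: {0,6}
  0: safe
  6: ✗ unsafe
witness against invariant: tau → 6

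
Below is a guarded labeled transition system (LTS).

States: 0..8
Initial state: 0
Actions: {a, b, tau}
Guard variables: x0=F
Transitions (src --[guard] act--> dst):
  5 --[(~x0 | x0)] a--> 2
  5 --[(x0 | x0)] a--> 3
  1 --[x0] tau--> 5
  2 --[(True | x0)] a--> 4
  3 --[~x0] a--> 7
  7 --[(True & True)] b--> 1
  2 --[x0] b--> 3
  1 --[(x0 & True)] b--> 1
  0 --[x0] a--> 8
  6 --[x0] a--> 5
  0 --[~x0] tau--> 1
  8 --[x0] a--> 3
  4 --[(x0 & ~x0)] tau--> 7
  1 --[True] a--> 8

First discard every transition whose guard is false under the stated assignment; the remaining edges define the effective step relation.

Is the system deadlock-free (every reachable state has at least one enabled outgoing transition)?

Reach set: {0,1,8}
  0: tau→1  [1 exit(s)]
  1: a→8  [1 exit(s)]
  8: ∅  [no exit]
witness 8: tau·a

Answer: DEADLOCK at state 8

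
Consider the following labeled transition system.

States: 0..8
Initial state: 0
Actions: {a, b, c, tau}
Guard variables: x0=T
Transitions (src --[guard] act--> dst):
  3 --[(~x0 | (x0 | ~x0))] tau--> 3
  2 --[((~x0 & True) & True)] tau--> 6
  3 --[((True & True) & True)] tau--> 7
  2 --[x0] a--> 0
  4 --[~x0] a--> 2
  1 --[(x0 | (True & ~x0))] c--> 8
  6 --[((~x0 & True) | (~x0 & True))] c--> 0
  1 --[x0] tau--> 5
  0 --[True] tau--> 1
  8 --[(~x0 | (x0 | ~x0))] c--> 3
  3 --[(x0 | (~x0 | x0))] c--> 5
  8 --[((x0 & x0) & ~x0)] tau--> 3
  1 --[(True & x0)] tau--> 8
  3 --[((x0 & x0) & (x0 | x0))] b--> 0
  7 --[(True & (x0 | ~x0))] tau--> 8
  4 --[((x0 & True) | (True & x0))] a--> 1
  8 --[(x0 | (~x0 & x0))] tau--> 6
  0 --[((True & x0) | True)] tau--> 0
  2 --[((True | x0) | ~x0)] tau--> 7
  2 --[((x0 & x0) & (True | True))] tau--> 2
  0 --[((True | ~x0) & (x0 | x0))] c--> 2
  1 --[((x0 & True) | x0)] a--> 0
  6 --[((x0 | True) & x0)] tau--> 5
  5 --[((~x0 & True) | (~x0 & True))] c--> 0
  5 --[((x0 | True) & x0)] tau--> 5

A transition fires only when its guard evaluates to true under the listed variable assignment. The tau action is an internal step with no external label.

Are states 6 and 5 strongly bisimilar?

Compute ~ classes (split until stable):
  round 0: {{0,1,2,3,4,5,6,7,8}}
  round 1: {{0,8},{1},{2},{3},{4},{5,6,7}}
  round 2: {{0},{1},{2},{3},{4},{5,6},{7},{8}}
stable after 3 split(s): 8 block(s)
[6]={5,6}  [5]={5,6}

Answer: BISIMILAR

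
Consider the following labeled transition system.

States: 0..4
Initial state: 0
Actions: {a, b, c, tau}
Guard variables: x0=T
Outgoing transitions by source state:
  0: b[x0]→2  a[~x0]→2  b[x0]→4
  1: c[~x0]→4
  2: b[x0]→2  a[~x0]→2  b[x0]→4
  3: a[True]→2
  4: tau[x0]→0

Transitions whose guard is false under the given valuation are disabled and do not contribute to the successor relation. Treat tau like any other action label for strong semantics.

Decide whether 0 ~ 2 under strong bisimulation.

Compute ~ classes (split until stable):
  round 0: {{0,1,2,3,4}}
  round 1: {{0,2},{1},{3},{4}}
4 equivalence class(es) (converged in 2)
class of 0: {0,2}; class of 2: {0,2}

Answer: BISIMILAR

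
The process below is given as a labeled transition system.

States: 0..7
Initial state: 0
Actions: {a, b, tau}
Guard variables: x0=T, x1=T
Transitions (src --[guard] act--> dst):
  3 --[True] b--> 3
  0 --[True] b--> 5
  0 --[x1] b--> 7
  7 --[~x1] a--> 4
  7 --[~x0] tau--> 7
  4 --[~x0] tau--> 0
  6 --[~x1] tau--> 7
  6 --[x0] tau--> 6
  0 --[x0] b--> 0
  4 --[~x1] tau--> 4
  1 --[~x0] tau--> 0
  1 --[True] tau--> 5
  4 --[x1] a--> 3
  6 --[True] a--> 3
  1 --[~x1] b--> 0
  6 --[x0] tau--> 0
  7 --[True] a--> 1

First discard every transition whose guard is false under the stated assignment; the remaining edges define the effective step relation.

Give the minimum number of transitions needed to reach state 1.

Answer: 2

Working:
Layered search for 1:
  L0 = {0}
  L1 = {5,7}
  L2 = {1}
first hit 1 at d=2 via b·a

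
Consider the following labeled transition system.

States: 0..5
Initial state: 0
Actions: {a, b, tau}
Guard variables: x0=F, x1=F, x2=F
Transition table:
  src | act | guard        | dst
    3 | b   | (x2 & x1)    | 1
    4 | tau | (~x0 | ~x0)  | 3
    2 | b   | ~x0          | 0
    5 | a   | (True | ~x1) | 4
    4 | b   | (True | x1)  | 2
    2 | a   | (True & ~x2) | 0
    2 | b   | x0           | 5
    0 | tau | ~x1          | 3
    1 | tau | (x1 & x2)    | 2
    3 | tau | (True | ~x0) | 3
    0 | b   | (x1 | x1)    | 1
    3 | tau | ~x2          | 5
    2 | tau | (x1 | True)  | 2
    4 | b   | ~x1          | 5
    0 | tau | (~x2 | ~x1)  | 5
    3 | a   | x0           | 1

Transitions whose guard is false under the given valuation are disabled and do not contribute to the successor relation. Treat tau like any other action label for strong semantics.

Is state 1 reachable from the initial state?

Guard filter leaves 11 enabled edge(s).
Layer 0: {0}
Layer 1: {3,5}  cumulative {0,3,5}
Layer 2: {4}  cumulative {0,3,4,5}
Layer 3: {2}  cumulative {0,2,3,4,5}
Reach set: {0,2,3,4,5}

Answer: UNREACHABLE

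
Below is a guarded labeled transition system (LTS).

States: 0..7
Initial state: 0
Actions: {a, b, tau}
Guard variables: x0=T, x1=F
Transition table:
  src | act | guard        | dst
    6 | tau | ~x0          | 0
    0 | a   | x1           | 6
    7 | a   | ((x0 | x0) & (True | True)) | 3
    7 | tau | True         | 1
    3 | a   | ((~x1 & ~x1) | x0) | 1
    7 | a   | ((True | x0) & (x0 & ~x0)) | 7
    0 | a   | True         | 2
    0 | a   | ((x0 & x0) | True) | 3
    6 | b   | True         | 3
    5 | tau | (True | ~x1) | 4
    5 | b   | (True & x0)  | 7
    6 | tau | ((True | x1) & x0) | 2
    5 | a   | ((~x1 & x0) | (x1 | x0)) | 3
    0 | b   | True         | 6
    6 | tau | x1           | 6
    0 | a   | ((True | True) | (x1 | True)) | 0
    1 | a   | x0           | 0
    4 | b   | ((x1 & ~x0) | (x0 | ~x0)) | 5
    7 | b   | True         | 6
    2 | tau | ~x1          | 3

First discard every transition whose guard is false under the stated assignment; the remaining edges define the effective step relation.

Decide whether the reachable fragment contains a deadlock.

Answer: DEADLOCK-FREE

Working:
R = {0,1,2,3,6}
  0: a→0  a→2  a→3  b→6  [4 exit(s)]
  1: a→0  [1 exit(s)]
  2: tau→3  [1 exit(s)]
  3: a→1  [1 exit(s)]
  6: b→3  tau→2  [2 exit(s)]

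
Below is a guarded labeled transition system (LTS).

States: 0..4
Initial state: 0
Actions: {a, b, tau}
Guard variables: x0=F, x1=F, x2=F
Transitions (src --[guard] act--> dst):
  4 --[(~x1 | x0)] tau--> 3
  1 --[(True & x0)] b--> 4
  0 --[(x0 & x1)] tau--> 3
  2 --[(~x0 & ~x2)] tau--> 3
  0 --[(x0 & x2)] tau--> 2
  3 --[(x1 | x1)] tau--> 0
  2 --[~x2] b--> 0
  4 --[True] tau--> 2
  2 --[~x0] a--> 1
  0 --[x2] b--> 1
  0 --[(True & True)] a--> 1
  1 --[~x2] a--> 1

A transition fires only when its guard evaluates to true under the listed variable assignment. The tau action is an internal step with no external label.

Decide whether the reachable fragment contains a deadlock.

Answer: DEADLOCK-FREE

Working:
Reachable = {0,1}
  0: a→1  [1 out]
  1: a→1  [1 out]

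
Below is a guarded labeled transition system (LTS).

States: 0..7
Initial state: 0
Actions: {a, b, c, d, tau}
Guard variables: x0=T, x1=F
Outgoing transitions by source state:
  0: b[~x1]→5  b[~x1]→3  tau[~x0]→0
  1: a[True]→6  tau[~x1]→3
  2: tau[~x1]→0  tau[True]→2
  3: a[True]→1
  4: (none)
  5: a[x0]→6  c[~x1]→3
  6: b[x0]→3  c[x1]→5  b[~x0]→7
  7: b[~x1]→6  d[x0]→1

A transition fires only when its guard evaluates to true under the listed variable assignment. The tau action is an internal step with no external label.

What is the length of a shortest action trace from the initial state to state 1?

Answer: 2

Working:
BFS to 1:
  Layer 0: {0}
  Layer 1: {3,5}
  Layer 2: {1,6}
depth(1)=2, e.g. b·a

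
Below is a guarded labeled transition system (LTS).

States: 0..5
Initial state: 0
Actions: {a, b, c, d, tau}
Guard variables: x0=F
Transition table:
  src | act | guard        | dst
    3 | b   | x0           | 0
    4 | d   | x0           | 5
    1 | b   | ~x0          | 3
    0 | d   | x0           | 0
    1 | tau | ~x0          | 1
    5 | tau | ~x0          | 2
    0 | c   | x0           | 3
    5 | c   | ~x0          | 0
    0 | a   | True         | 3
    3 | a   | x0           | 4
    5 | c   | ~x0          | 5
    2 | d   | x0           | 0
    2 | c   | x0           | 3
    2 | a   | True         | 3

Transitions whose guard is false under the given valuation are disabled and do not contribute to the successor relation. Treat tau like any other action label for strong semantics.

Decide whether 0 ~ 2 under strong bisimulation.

Answer: BISIMILAR

Analysis:
Bisimulation quotient by refinement:
  P[0] = {{0,1,2,3,4,5}}
  P[1] = {{0,2},{1},{3,4},{5}}
stable after 2 split(s): 4 block(s)
[0]={0,2}  [2]={0,2}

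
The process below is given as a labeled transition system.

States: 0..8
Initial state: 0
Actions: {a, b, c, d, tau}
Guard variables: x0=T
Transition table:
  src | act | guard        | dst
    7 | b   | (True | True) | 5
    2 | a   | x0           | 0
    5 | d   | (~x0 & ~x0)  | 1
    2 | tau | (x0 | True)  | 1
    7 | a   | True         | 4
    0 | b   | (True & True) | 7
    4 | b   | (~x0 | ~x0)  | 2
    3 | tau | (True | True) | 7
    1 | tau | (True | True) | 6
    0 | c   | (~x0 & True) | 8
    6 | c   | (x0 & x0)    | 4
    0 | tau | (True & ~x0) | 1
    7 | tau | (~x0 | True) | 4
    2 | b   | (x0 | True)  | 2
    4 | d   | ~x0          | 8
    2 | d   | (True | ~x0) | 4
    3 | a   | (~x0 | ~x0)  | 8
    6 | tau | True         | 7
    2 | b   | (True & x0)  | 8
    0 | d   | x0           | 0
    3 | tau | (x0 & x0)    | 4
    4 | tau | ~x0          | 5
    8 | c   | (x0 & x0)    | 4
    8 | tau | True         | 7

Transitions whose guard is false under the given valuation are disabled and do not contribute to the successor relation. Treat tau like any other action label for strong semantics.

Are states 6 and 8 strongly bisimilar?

Answer: BISIMILAR

Working:
Refine partition for ~:
  π0 = {{0,1,2,3,4,5,6,7,8}}
  π1 = {{0},{1,3},{2},{4,5},{6,8},{7}}
  π2 = {{0},{1},{2},{3},{4,5},{6,8},{7}}
stable after 3 split(s): 7 block(s)
class of 6: {6,8}; class of 8: {6,8}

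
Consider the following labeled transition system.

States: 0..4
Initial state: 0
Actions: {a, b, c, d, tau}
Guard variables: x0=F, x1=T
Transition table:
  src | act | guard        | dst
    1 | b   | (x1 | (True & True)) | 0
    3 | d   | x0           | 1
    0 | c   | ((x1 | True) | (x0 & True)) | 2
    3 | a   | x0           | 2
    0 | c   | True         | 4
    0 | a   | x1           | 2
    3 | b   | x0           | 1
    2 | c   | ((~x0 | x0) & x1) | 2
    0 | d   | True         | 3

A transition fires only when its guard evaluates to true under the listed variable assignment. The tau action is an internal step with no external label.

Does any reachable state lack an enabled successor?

Answer: DEADLOCK at state 3

Working:
Reach set: {0,2,3,4}
  0: a→2  c→2  c→4  d→3  [4 exit(s)]
  2: c→2  [1 exit(s)]
  3: ∅  [no exit]
  4: ∅  [no exit]
witness 3: d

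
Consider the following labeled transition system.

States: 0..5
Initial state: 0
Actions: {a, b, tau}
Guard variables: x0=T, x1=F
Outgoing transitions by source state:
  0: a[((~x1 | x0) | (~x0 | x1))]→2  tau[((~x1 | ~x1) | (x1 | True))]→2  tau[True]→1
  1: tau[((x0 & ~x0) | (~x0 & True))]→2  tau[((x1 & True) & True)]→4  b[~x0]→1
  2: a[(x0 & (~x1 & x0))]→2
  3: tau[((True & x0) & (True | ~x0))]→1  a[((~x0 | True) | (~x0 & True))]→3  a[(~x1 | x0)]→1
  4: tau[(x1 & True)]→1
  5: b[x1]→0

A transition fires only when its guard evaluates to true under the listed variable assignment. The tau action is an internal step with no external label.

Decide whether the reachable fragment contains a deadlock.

Answer: DEADLOCK at state 1

Analysis:
Reachable = {0,1,2}
  0: a→2  tau→1  tau→2  [3 exit(s)]
  1: ∅  [no exit]
  2: a→2  [1 exit(s)]
Path to 1: tau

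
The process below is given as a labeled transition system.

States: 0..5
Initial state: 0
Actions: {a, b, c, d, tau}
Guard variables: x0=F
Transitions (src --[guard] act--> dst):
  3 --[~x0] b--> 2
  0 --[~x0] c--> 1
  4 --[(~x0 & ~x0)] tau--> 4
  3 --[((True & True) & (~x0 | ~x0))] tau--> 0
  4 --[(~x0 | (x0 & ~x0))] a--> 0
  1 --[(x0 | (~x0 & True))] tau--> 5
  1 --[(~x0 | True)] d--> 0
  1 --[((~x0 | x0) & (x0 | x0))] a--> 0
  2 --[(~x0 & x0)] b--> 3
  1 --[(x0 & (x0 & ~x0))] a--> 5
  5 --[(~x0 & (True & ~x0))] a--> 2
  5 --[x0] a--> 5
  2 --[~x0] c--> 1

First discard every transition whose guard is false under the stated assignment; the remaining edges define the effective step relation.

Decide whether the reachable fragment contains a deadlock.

R = {0,1,2,5}
  0: c→1  [1 exit(s)]
  1: d→0  tau→5  [2 exit(s)]
  2: c→1  [1 exit(s)]
  5: a→2  [1 exit(s)]

Answer: DEADLOCK-FREE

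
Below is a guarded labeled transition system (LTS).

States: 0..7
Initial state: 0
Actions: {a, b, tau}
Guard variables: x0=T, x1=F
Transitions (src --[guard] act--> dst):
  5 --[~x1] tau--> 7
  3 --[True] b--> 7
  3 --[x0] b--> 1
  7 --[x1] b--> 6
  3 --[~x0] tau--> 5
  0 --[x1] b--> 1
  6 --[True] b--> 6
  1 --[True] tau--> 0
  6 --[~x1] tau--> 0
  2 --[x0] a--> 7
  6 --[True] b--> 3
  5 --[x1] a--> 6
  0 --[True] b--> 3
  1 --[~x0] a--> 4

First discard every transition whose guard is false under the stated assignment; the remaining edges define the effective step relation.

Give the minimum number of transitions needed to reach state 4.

Answer: UNREACHABLE

Working:
Layered search for 4:
  depth 0: {0}
  depth 1: {3}
  depth 2: {1,7}
4 never appears.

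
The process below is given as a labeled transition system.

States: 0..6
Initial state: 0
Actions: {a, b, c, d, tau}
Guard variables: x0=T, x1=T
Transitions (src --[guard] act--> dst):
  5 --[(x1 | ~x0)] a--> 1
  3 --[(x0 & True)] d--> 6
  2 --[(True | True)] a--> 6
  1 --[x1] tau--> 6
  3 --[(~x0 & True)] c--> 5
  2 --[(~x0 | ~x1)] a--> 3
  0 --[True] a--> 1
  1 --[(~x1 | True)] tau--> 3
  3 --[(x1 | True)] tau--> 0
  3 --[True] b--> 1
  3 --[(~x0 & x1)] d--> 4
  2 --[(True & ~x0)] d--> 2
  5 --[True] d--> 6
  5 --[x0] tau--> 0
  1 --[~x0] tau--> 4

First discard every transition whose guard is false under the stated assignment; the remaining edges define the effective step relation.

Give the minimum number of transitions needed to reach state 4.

Answer: UNREACHABLE

Trace:
Breadth-first toward 4:
  depth 0: {0}
  depth 1: {1}
  depth 2: {3,6}
4 never appears.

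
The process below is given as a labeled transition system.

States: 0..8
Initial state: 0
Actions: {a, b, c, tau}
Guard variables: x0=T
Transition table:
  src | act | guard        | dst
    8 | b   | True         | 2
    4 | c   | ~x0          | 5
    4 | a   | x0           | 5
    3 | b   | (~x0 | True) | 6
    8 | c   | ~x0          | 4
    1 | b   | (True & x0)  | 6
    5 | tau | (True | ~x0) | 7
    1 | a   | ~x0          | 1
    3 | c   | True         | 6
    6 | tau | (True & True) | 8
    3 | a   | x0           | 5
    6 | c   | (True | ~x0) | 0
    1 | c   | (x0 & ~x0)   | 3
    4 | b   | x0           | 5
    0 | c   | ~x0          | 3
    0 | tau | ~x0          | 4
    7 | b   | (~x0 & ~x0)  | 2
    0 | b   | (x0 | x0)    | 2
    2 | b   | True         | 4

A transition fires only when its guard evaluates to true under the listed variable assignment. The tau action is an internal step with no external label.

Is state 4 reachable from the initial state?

12 transition(s) survive guard evaluation.
depth 0: {0}
depth 1: {2}  cumulative {0,2}
depth 2: {4}  cumulative {0,2,4}
depth 3: {5}  cumulative {0,2,4,5}
depth 4: {7}  cumulative {0,2,4,5,7}
Reach set: {0,2,4,5,7}
Path to 4: b·b

Answer: REACHABLE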